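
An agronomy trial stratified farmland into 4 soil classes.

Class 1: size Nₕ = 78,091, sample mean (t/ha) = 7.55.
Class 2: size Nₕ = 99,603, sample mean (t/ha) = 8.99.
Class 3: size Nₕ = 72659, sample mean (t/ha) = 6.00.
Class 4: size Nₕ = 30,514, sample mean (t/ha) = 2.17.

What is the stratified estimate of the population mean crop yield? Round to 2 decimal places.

7.08

N = 280867; weights Wₕ = Nₕ/N = (0.2780, 0.3546, 0.2587, 0.1086).
x̄_st = Σ Wₕ·x̄ₕ = 0.2780·7.55 + 0.3546·8.99 + 0.2587·6.00 + 0.1086·2.17 ≈ 7.0752...
→ 7.08.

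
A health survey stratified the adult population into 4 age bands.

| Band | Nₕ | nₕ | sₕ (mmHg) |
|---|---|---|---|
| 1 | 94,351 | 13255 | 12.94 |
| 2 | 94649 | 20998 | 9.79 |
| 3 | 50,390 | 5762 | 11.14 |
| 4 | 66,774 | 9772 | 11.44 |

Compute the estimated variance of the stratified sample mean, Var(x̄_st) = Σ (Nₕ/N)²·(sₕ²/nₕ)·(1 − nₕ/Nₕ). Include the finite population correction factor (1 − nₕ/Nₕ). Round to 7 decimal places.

N = 306164. Term for each stratum: Wₕ²sₕ²/nₕ·(1−nₕ/Nₕ).
Var(x̄_st) = 0.0010311611 + 0.0003394485 + 0.0005167026 + 0.0005438233 = 0.0024311355 → 0.0024311.

0.0024311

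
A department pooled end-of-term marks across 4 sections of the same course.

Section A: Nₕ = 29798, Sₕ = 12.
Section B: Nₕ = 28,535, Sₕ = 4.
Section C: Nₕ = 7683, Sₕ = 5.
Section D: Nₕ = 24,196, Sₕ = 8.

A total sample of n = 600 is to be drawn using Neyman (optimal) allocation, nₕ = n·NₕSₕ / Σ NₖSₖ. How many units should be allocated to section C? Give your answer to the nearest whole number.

A: NₕSₕ = 29798·12 = 357576
B: NₕSₕ = 28535·4 = 114140
C: NₕSₕ = 7683·5 = 38415
D: NₕSₕ = 24196·8 = 193568
Σ NₕSₕ = 703699.
n_C = 600·38415/703699 = 32.754... → 33.

33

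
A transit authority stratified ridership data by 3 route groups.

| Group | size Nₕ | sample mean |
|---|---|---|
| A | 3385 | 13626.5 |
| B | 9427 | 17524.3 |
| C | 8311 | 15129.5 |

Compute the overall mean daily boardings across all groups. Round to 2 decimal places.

15957.42

N = 3385 + 9427 + 8311 = 21123.
Overall mean = Σ (Nₕ/N)·x̄ₕ — weight by population share, not a simple average.
Σ Nₕx̄ₕ = 3385·13626.5 + 9427·17524.3 + 8311·15129.5 = 46125702.5 + 165201576.1 + 125741274.5 = 337068553.1.
Divide by N: 337068553.1 / 21123 = 15957.4186... → 15957.42.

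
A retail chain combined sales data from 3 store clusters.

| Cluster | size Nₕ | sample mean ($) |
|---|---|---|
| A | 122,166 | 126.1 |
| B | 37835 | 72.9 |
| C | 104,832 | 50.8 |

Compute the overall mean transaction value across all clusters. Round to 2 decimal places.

x̄_st = (Σ Nₕx̄ₕ) / (Σ Nₕ) = (122166·126.1 + 37835·72.9 + 104832·50.8) / 264833
= 23488769.7 / 264833 = 88.6928... → 88.69.

88.69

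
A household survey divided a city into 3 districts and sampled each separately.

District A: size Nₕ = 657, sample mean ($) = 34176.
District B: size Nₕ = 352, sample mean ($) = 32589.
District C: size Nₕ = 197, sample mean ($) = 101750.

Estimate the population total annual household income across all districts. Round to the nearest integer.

Estimate total by summing Nₕ·x̄ₕ over strata.
657·34176 + 352·32589 + 197·101750 = 22453632 + 11471328 + 20044750 = 53969710.

53969710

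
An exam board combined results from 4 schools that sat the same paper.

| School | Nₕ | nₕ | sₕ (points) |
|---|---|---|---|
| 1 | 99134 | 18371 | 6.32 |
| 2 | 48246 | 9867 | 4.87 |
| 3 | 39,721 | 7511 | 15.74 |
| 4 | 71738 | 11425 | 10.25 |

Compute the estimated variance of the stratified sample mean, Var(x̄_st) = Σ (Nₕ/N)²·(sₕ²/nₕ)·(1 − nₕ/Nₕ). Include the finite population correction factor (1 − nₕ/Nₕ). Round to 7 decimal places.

N = 258839. Term for each stratum: Wₕ²sₕ²/nₕ·(1−nₕ/Nₕ).
Var(x̄_st) = 0.0002598226 + 0.0000664306 + 0.0006298878 + 0.0005938712 = 0.0015500123 → 0.0015500.

0.0015500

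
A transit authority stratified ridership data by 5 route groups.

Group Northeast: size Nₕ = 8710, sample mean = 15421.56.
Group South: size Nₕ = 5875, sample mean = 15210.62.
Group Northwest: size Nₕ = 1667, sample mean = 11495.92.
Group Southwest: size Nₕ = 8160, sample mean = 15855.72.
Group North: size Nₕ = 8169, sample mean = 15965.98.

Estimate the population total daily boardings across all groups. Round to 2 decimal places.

502656644.56

Northeast: 8710·15421.56 = 134321787.6
South: 5875·15210.62 = 89362392.5
Northwest: 1667·11495.92 = 19163698.64
Southwest: 8160·15855.72 = 129382675.2
North: 8169·15965.98 = 130426090.62
τ̂ = Σ Nₕx̄ₕ = 502656644.56.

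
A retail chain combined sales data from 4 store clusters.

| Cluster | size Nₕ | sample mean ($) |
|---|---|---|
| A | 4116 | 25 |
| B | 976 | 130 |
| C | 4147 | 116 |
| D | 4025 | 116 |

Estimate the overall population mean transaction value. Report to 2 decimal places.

88.79

x̄_st = (Σ Nₕx̄ₕ) / (Σ Nₕ) = (4116·25 + 976·130 + 4147·116 + 4025·116) / 13264
= 1177732 / 13264 = 88.7916... → 88.79.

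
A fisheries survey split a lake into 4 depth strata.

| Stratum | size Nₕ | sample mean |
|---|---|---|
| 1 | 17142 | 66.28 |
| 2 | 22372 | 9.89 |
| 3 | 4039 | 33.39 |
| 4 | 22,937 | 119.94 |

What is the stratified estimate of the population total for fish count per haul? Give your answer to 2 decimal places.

Population total = Σ Nₕ·x̄ₕ (each stratum's size times its mean).
17142·66.28 + 22372·9.89 + 4039·33.39 + 22937·119.94 = 1136171.76 + 221259.08 + 134862.21 + 2751063.78 = 4243356.83.

4243356.83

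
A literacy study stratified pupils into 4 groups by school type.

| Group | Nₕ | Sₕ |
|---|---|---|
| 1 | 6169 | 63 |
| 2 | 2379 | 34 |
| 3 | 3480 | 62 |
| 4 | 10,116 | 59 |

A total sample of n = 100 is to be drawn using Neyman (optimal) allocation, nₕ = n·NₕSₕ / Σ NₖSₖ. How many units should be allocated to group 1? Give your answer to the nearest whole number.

30

Σ NₕSₕ = 6169·63 + 2379·34 + 3480·62 + 10116·59 = 1282137.
Share for 1: 388647/1282137 = 0.30312.
n_1 = 100 × 0.30312 = 30.312... → 30.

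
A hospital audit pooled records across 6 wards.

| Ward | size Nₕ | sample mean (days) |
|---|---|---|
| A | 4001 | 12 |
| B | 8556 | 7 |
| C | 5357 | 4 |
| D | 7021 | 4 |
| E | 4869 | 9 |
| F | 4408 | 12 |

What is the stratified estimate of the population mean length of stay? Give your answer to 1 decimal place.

N = 4001 + 8556 + 5357 + 7021 + 4869 + 4408 = 34212.
The stratified mean weights each stratum mean by its population share Nₕ/N.
Σ Nₕx̄ₕ = 4001·12 + 8556·7 + 5357·4 + 7021·4 + 4869·9 + 4408·12 = 48012 + 59892 + 21428 + 28084 + 43821 + 52896 = 254133.
Divide by N: 254133 / 34212 = 7.428... → 7.4.

7.4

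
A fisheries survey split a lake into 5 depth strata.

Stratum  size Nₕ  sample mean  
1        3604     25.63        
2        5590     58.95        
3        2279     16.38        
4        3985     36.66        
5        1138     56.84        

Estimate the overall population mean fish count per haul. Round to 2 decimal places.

N = 16596; weights Wₕ = Nₕ/N = (0.2172, 0.3368, 0.1373, 0.2401, 0.0686).
x̄_st = Σ Wₕ·x̄ₕ = 0.2172·25.63 + 0.3368·58.95 + 0.1373·16.38 + 0.2401·36.66 + 0.0686·56.84 ≈ 40.3715...
→ 40.37.

40.37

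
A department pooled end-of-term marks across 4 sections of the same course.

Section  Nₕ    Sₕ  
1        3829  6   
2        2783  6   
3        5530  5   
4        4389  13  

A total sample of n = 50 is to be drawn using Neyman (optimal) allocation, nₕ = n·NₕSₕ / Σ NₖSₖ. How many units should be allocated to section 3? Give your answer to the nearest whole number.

11

1: NₕSₕ = 3829·6 = 22974
2: NₕSₕ = 2783·6 = 16698
3: NₕSₕ = 5530·5 = 27650
4: NₕSₕ = 4389·13 = 57057
Σ NₕSₕ = 124379.
n_3 = 50·27650/124379 = 11.115... → 11.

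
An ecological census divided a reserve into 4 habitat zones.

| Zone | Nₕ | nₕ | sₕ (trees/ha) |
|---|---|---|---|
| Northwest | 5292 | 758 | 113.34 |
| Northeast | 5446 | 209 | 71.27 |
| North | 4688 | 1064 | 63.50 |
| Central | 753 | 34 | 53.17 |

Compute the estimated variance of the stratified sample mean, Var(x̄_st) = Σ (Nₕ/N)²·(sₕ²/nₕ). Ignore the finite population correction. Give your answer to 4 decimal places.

5.0652

N = 16179; Wₕ = Nₕ/N.
zone Northwest: (5292/16179)²·113.34²/758 = 1.8131492
zone Northeast: (5446/16179)²·71.27²/209 = 2.7537160
zone North: (4688/16179)²·63.50²/1064 = 0.3181835
zone Central: (753/16179)²·53.17²/34 = 0.1801113
Sum = 5.0651600 → 5.0652.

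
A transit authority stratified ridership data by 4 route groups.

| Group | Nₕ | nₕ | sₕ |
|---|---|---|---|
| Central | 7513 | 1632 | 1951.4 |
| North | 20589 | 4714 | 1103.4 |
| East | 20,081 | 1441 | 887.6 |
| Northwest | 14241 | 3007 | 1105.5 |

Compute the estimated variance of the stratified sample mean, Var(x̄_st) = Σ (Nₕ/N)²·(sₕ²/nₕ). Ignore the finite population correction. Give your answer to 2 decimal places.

139.62

N = 62424; Wₕ = Nₕ/N.
group Central: (7513/62424)²·1951.4²/1632 = 33.79839
group North: (20589/62424)²·1103.4²/4714 = 28.09595
group East: (20081/62424)²·887.6²/1441 = 56.57676
group Northwest: (14241/62424)²·1105.5²/3007 = 21.15251
Sum = 139.62361 → 139.62.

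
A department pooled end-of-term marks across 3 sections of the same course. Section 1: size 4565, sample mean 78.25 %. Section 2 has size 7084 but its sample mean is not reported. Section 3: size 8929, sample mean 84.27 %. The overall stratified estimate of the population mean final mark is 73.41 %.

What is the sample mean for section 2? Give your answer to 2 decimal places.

N = 4565 + 7084 + 8929 = 20578.
Overall total = μ·N = 73.41·20578 = 1510630.98.
Subtract the known strata: 4565·78.25 + 8929·84.27 = 1109658.08.
Remaining total for section 2: 1510630.98 − 1109658.08 = 400972.9.
Divide by its size: 400972.9 / 7084 = 56.6026... → 56.60.

56.60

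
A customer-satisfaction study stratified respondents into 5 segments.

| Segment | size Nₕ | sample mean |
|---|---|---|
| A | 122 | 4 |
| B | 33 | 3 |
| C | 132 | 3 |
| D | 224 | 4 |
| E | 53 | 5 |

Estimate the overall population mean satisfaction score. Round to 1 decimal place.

N = 564; weights Wₕ = Nₕ/N = (0.2163, 0.0585, 0.2340, 0.3972, 0.0940).
x̄_st = Σ Wₕ·x̄ₕ = 0.2163·4 + 0.0585·3 + 0.2340·3 + 0.3972·4 + 0.0940·5 ≈ 3.801...
→ 3.8.

3.8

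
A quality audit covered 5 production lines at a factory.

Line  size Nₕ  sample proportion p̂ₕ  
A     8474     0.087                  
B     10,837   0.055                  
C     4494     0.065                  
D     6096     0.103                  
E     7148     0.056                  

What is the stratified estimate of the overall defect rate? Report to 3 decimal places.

0.072

Wₕ = Nₕ/N with N = 37049: 0.2287, 0.2925, 0.1213, 0.1645, 0.1929.
p̂_st = 0.2287·0.087 + 0.2925·0.055 + 0.1213·0.065 + 0.1645·0.103 + 0.1929·0.056 ≈ 0.07162... → 0.072.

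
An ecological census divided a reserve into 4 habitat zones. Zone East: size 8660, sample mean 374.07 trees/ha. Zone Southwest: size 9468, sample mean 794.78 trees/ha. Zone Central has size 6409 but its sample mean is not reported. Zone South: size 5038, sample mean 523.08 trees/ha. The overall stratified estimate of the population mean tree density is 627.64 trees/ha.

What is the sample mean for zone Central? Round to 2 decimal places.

805.55

Σ Nₕx̄ₕ = N·μ, so 6409·x̄_Central = 29575·627.64 − (8660·374.07 + 9468·794.78 + 5038·523.08).
= 18562453 − 13399700.28 = 5162752.72.
x̄_Central = 5162752.72 / 6409 = 805.5473... → 805.55.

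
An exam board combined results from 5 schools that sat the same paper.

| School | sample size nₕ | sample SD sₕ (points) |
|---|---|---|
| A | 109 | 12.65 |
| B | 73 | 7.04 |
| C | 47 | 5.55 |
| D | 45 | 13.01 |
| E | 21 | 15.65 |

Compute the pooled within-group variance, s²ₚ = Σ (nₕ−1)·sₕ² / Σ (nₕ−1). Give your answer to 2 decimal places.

A: (109−1)·12.65² = 108·160.0225 = 17282.43
B: (73−1)·7.04² = 72·49.5616 = 3568.4352
C: (47−1)·5.55² = 46·30.8025 = 1416.915
D: (45−1)·13.01² = 44·169.2601 = 7447.4444
E: (21−1)·15.65² = 20·244.9225 = 4898.45
Numerator = 34613.6746; denominator = Σ(nₕ−1) = 290.
s²ₚ = 34613.6746/290 = 119.3575... → 119.36.

119.36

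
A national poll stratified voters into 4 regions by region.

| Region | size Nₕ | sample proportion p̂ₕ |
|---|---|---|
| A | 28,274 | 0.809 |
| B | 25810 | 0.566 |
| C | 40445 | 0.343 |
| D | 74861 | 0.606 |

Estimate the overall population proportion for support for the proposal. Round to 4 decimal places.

0.5710

N = 28274 + 25810 + 40445 + 74861 = 169390.
Overall proportion = Σ (Nₕ/N)·p̂ₕ.
Σ Nₕp̂ₕ = 22873.666 + 14608.46 + 13872.635 + 45365.766 = 96720.527.
96720.527 / 169390 = 0.570993... → 0.5710.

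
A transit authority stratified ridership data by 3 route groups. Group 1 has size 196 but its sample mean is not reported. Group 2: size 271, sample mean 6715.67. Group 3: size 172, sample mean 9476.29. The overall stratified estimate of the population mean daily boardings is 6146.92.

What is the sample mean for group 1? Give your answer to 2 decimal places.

2438.84

N = 196 + 271 + 172 = 639.
Overall total = μ·N = 6146.92·639 = 3927881.88.
Subtract the known strata: 271·6715.67 + 172·9476.29 = 3449868.45.
Remaining total for group 1: 3927881.88 − 3449868.45 = 478013.43.
Divide by its size: 478013.43 / 196 = 2438.8440... → 2438.84.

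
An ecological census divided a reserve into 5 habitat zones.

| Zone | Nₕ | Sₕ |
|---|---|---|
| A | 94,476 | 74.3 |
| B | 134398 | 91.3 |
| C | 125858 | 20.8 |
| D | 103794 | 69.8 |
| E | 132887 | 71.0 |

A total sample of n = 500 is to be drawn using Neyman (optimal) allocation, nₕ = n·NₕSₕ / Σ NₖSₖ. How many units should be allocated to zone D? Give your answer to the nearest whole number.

Σ NₕSₕ = 94476·74.3 + 134398·91.3 + 125858·20.8 + 103794·69.8 + 132887·71.0 = 38587748.8.
Share for D: 7244821.2/38587748.8 = 0.18775.
n_D = 500 × 0.18775 = 93.875... → 94.

94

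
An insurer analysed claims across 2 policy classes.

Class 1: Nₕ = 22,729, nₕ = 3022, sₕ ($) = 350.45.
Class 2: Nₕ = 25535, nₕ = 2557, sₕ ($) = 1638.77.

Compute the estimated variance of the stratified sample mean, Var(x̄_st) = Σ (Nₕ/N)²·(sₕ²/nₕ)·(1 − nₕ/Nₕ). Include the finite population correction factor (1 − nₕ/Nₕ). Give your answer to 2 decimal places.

N = 48264; Wₕ = Nₕ/N.
class 1: (22729/48264)²·350.45²/3022·(1 − 3022/22729) = 7.81469
class 2: (25535/48264)²·1638.77²/2557·(1 − 2557/25535) = 264.54938
Sum = 272.36407 → 272.36.

272.36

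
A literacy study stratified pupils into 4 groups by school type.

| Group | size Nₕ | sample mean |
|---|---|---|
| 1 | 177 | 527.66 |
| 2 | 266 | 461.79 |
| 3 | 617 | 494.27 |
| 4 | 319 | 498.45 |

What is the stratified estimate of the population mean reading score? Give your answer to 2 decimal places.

x̄_st = (Σ Nₕx̄ₕ) / (Σ Nₕ) = (177·527.66 + 266·461.79 + 617·494.27 + 319·498.45) / 1379
= 680202.1 / 1379 = 493.2575... → 493.26.

493.26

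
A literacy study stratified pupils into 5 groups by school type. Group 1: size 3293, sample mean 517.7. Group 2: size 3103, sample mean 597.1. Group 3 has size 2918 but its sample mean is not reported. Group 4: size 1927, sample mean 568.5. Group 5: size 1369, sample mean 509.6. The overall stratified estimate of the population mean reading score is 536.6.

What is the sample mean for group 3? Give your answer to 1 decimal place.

N = 3293 + 3103 + 2918 + 1927 + 1369 = 12610.
Overall total = μ·N = 536.6·12610 = 6766526.
Subtract the known strata: 3293·517.7 + 3103·597.1 + 1927·568.5 + 1369·509.6 = 5350729.3.
Remaining total for group 3: 6766526 − 5350729.3 = 1415796.7.
Divide by its size: 1415796.7 / 2918 = 485.194... → 485.2.

485.2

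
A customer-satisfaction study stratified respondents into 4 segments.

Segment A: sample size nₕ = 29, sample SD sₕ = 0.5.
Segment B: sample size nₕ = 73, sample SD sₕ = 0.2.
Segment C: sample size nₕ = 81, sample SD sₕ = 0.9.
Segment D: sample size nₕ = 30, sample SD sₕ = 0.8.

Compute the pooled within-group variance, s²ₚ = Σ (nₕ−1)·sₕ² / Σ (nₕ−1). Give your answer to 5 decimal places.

0.44612

A: (29−1)·0.5² = 28·0.25 = 7
B: (73−1)·0.2² = 72·0.04 = 2.88
C: (81−1)·0.9² = 80·0.81 = 64.8
D: (30−1)·0.8² = 29·0.64 = 18.56
Numerator = 93.24; denominator = Σ(nₕ−1) = 209.
s²ₚ = 93.24/209 = 0.4461244... → 0.44612.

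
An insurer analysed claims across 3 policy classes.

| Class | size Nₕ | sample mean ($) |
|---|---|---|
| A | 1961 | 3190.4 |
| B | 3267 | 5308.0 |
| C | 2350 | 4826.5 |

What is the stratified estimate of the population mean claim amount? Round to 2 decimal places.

4610.70

x̄_st = (Σ Nₕx̄ₕ) / (Σ Nₕ) = (1961·3190.4 + 3267·5308.0 + 2350·4826.5) / 7578
= 34939885.4 / 7578 = 4610.7001... → 4610.70.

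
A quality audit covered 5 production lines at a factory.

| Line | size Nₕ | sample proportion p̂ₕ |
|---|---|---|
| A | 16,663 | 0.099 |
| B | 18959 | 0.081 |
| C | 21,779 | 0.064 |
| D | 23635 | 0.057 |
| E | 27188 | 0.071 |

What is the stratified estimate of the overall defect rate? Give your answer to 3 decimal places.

N = 16663 + 18959 + 21779 + 23635 + 27188 = 108224.
Overall proportion = Σ (Nₕ/N)·p̂ₕ.
Σ Nₕp̂ₕ = 1649.637 + 1535.679 + 1393.856 + 1347.195 + 1930.348 = 7856.715.
7856.715 / 108224 = 0.07260... → 0.073.

0.073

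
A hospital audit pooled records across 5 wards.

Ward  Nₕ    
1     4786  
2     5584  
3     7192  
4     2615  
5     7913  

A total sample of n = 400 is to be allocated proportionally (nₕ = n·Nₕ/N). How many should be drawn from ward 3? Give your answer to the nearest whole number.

102

N = 4786 + 5584 + 7192 + 2615 + 7913 = 28090.
n_3 = 400·7192/28090 = 102.414... → 102.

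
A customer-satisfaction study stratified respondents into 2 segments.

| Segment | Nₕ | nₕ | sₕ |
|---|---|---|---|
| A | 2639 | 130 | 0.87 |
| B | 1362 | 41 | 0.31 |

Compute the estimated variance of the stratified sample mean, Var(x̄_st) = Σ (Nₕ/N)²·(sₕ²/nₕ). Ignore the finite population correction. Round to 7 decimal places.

0.0028046

N = 4001. Term for each stratum: Wₕ²sₕ²/nₕ.
Var(x̄_st) = 0.0025330096 + 0.0002716168 = 0.0028046264 → 0.0028046.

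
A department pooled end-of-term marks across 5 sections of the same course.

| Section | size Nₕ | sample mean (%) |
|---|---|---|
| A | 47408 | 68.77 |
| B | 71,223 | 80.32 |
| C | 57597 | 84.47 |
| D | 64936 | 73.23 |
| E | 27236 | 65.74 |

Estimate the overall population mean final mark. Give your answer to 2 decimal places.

75.98

N = 268400; weights Wₕ = Nₕ/N = (0.1766, 0.2654, 0.2146, 0.2419, 0.1015).
x̄_st = Σ Wₕ·x̄ₕ = 0.1766·68.77 + 0.2654·80.32 + 0.2146·84.47 + 0.2419·73.23 + 0.1015·65.74 ≈ 75.9756...
→ 75.98.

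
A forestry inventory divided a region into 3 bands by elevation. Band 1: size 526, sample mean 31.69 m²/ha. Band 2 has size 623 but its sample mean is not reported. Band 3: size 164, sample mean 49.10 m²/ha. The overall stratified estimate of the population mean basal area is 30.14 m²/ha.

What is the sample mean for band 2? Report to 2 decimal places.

N = 526 + 623 + 164 = 1313.
Overall total = μ·N = 30.14·1313 = 39573.82.
Subtract the known strata: 526·31.69 + 164·49.10 = 24721.34.
Remaining total for band 2: 39573.82 − 24721.34 = 14852.48.
Divide by its size: 14852.48 / 623 = 23.8403... → 23.84.

23.84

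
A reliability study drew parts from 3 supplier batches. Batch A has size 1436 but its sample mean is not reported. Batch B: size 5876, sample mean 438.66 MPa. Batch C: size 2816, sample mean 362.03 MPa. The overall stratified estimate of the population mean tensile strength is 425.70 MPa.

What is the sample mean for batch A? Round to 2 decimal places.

497.53

N = 1436 + 5876 + 2816 = 10128.
Overall total = μ·N = 425.70·10128 = 4311489.6.
Subtract the known strata: 5876·438.66 + 2816·362.03 = 3597042.64.
Remaining total for batch A: 4311489.6 − 3597042.64 = 714446.96.
Divide by its size: 714446.96 / 1436 = 497.5257... → 497.53.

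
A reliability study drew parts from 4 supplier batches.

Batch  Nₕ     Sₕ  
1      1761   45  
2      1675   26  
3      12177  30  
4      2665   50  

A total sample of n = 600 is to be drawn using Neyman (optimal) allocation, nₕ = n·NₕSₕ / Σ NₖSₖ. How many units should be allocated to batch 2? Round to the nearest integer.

42

Σ NₕSₕ = 1761·45 + 1675·26 + 12177·30 + 2665·50 = 621355.
Share for 2: 43550/621355 = 0.07009.
n_2 = 600 × 0.07009 = 42.053... → 42.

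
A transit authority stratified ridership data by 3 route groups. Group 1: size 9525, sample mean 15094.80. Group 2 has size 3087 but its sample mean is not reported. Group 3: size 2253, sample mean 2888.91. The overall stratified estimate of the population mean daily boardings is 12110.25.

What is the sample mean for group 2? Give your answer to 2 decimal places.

Σ Nₕx̄ₕ = N·μ, so 3087·x̄_2 = 14865·12110.25 − (9525·15094.80 + 2253·2888.91).
= 180018866.25 − 150286684.23 = 29732182.02.
x̄_2 = 29732182.02 / 3087 = 9631.4163... → 9631.42.

9631.42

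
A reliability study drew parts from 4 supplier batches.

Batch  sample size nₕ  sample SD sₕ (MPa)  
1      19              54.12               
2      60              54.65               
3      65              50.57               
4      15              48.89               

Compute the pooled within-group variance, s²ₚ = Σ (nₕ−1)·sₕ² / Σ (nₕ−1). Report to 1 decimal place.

Degrees of freedom: 18 + 59 + 64 + 14 = 155.
Σ(nₕ−1)sₕ² = 18·2928.9744 + 59·2986.6225 + 64·2557.3249 + 14·2390.2321 = 426064.3097.
s²ₚ = 426064.3097 / 155 = 2748.802... → 2748.8.

2748.8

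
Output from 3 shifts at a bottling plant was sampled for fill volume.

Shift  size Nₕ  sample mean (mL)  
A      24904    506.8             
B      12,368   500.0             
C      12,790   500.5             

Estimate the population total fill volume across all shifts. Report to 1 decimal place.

Estimate total by summing Nₕ·x̄ₕ over strata.
24904·506.8 + 12368·500.0 + 12790·500.5 = 12621347.2 + 6184000 + 6401395 = 25206742.2.

25206742.2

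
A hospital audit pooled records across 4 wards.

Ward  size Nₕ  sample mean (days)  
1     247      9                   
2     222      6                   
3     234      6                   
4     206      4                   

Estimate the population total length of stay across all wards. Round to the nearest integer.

5783

1: 247·9 = 2223
2: 222·6 = 1332
3: 234·6 = 1404
4: 206·4 = 824
τ̂ = Σ Nₕx̄ₕ = 5783.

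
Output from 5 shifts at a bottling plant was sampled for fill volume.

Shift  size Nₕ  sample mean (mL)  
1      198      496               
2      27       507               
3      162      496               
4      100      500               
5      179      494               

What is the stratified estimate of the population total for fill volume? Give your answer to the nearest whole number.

330675

Population total = Σ Nₕ·x̄ₕ (each stratum's size times its mean).
198·496 + 27·507 + 162·496 + 100·500 + 179·494 = 98208 + 13689 + 80352 + 50000 + 88426 = 330675.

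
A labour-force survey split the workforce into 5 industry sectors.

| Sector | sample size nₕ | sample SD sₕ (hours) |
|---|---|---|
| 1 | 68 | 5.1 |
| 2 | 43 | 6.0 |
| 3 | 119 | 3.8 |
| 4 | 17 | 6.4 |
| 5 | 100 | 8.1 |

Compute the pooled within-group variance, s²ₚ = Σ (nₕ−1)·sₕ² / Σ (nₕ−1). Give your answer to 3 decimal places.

Degrees of freedom: 67 + 42 + 118 + 16 + 99 = 342.
Σ(nₕ−1)sₕ² = 67·26.01 + 42·36 + 118·14.44 + 16·40.96 + 99·65.61 = 12109.34.
s²ₚ = 12109.34 / 342 = 35.40743... → 35.407.

35.407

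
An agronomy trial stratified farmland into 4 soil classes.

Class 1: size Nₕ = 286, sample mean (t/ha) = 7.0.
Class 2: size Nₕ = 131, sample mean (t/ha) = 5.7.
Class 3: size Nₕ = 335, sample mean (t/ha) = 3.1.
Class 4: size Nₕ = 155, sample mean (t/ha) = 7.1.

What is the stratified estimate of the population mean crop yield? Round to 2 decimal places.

x̄_st = (Σ Nₕx̄ₕ) / (Σ Nₕ) = (286·7.0 + 131·5.7 + 335·3.1 + 155·7.1) / 907
= 4887.7 / 907 = 5.3889... → 5.39.

5.39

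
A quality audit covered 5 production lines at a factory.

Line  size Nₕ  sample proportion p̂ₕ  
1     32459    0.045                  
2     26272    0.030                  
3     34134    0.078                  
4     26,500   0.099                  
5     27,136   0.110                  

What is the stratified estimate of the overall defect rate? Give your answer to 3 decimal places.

0.072

N = 32459 + 26272 + 34134 + 26500 + 27136 = 146501.
Overall proportion = Σ (Nₕ/N)·p̂ₕ.
Σ Nₕp̂ₕ = 1460.655 + 788.16 + 2662.452 + 2623.5 + 2984.96 = 10519.727.
10519.727 / 146501 = 0.07181... → 0.072.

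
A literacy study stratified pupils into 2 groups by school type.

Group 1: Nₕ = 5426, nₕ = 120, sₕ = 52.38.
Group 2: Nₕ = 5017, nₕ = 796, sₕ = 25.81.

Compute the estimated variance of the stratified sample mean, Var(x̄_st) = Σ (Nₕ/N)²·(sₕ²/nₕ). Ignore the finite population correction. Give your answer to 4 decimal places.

6.3656

N = 10443; Wₕ = Nₕ/N.
group 1: (5426/10443)²·52.38²/120 = 6.1724668
group 2: (5017/10443)²·25.81²/796 = 0.1931526
Sum = 6.3656194 → 6.3656.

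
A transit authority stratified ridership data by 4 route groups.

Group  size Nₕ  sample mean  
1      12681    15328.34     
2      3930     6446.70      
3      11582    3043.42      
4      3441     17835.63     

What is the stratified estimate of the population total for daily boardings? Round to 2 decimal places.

316335503.81

1: 12681·15328.34 = 194378679.54
2: 3930·6446.70 = 25335531
3: 11582·3043.42 = 35248890.44
4: 3441·17835.63 = 61372402.83
τ̂ = Σ Nₕx̄ₕ = 316335503.81.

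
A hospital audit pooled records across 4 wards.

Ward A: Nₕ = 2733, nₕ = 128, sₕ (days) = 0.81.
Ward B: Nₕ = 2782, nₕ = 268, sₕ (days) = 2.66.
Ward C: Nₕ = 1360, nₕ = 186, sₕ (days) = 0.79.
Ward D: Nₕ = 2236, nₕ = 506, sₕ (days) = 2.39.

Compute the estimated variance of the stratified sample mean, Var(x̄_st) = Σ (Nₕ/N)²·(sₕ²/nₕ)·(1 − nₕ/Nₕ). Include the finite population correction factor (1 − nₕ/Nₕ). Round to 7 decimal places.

0.0032546

N = 9111; Wₕ = Nₕ/N.
ward A: (2733/9111)²·0.81²/128·(1 − 128/2733) = 0.0004396179
ward B: (2782/9111)²·2.66²/268·(1 − 268/2782) = 0.0022244302
ward C: (1360/9111)²·0.79²/186·(1 − 186/1360) = 0.0000645381
ward D: (2236/9111)²·2.39²/506·(1 − 506/2236) = 0.0005260549
Sum = 0.0032546411 → 0.0032546.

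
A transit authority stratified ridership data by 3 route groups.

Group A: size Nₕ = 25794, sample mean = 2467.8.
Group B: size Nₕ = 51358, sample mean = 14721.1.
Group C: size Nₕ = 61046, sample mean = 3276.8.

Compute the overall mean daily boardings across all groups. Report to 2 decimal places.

7378.81

x̄_st = (Σ Nₕx̄ₕ) / (Σ Nₕ) = (25794·2467.8 + 51358·14721.1 + 61046·3276.8) / 138198
= 1019736219.8 / 138198 = 7378.8059... → 7378.81.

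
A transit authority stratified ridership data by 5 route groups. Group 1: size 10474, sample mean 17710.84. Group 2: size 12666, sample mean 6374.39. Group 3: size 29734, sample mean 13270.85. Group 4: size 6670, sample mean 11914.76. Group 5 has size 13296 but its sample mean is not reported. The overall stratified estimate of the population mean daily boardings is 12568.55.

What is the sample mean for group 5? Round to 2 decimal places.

13175.76

Σ Nₕx̄ₕ = N·μ, so 13296·x̄_5 = 72840·12568.55 − (10474·17710.84 + 12666·6374.39 + 29734·13270.85 + 6670·11914.76).
= 915493182 − 740308265 = 175184917.
x̄_5 = 175184917 / 13296 = 13175.7609... → 13175.76.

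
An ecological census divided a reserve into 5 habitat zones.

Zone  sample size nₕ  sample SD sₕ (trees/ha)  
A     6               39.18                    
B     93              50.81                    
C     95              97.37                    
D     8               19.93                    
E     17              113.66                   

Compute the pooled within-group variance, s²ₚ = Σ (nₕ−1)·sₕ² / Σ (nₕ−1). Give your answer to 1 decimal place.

6289.1

A: (6−1)·39.18² = 5·1535.0724 = 7675.362
B: (93−1)·50.81² = 92·2581.6561 = 237512.3612
C: (95−1)·97.37² = 94·9480.9169 = 891206.1886
D: (8−1)·19.93² = 7·397.2049 = 2780.4343
E: (17−1)·113.66² = 16·12918.5956 = 206697.5296
Numerator = 1345871.8757; denominator = Σ(nₕ−1) = 214.
s²ₚ = 1345871.8757/214 = 6289.121... → 6289.1.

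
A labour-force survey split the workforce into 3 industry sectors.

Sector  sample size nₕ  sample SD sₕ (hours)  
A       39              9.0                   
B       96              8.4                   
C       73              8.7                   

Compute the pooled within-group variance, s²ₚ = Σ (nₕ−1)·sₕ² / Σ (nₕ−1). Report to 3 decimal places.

A: (39−1)·9.0² = 38·81 = 3078
B: (96−1)·8.4² = 95·70.56 = 6703.2
C: (73−1)·8.7² = 72·75.69 = 5449.68
Numerator = 15230.88; denominator = Σ(nₕ−1) = 205.
s²ₚ = 15230.88/205 = 74.29698... → 74.297.

74.297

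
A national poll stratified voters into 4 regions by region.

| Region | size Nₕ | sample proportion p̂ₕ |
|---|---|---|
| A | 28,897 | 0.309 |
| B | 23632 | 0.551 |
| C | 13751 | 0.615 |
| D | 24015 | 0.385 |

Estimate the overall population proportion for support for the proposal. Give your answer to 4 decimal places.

N = 28897 + 23632 + 13751 + 24015 = 90295.
Overall proportion = Σ (Nₕ/N)·p̂ₕ.
Σ Nₕp̂ₕ = 8929.173 + 13021.232 + 8456.865 + 9245.775 = 39653.045.
39653.045 / 90295 = 0.439150... → 0.4391.

0.4391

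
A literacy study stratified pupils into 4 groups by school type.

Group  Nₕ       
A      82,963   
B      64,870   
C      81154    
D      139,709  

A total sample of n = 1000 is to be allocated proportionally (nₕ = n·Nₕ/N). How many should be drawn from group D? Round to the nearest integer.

379

Share of group D = 139709/368696 = 0.37893.
Allocate 1000 × 0.37893 = 378.927... → 379.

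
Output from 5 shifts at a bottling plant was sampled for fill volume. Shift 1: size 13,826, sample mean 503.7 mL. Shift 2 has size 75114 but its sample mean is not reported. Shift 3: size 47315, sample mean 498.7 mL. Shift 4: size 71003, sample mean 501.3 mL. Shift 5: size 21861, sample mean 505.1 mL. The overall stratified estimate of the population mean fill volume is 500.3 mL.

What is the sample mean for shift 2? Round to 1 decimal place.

Σ Nₕx̄ₕ = N·μ, so 75114·x̄_2 = 229119·500.3 − (13826·503.7 + 47315·498.7 + 71003·501.3 + 21861·505.1).
= 114628235.7 − 77195941.7 = 37432294.
x̄_2 = 37432294 / 75114 = 498.340... → 498.3.

498.3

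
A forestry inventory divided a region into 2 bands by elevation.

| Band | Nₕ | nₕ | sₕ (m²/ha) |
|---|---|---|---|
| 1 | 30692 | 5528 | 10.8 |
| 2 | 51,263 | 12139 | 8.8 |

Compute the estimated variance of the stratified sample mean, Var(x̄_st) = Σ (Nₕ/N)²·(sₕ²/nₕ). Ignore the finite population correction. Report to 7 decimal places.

N = 81955. Term for each stratum: Wₕ²sₕ²/nₕ.
Var(x̄_st) = 0.0029592315 + 0.0024959711 = 0.0054552027 → 0.0054552.

0.0054552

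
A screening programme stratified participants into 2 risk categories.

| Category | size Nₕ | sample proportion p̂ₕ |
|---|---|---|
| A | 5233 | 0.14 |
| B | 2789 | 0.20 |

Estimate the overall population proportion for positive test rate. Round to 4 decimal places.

0.1609

Wₕ = Nₕ/N with N = 8022: 0.6523, 0.3477.
p̂_st = 0.6523·0.14 + 0.3477·0.20 ≈ 0.160860... → 0.1609.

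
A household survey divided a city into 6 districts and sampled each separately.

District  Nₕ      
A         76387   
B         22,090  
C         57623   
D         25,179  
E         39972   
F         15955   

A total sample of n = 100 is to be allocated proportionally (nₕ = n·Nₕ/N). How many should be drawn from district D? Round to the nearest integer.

11

N = 76387 + 22090 + 57623 + 25179 + 39972 + 15955 = 237206.
n_D = 100·25179/237206 = 10.615... → 11.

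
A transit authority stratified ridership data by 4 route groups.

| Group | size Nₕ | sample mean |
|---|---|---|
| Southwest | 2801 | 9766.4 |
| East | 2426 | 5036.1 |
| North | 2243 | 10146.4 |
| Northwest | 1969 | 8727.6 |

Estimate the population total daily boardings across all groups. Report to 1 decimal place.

Population total = Σ Nₕ·x̄ₕ (each stratum's size times its mean).
2801·9766.4 + 2426·5036.1 + 2243·10146.4 + 1969·8727.6 = 27355686.4 + 12217578.6 + 22758375.2 + 17184644.4 = 79516284.6.

79516284.6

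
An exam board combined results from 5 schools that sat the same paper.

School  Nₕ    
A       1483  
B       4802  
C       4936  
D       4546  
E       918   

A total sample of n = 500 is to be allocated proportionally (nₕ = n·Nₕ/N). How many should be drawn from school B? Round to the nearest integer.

Share of school B = 4802/16685 = 0.28780.
Allocate 500 × 0.28780 = 143.902... → 144.

144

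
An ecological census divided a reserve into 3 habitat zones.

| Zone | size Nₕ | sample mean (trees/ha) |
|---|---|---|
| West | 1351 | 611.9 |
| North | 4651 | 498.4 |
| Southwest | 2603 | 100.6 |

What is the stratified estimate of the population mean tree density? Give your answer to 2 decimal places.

x̄_st = (Σ Nₕx̄ₕ) / (Σ Nₕ) = (1351·611.9 + 4651·498.4 + 2603·100.6) / 8605
= 3406597.1 / 8605 = 395.8858... → 395.89.

395.89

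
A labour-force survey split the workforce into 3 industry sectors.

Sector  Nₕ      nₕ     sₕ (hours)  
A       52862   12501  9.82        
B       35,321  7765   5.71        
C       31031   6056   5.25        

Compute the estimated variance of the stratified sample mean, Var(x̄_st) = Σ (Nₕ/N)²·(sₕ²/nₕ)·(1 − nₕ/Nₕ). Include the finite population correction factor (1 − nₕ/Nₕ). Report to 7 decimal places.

0.0016938

N = 119214; Wₕ = Nₕ/N.
sector A: (52862/119214)²·9.82²/12501·(1 − 12501/52862) = 0.0011580551
sector B: (35321/119214)²·5.71²/7765·(1 − 7765/35321) = 0.0002875580
sector C: (31031/119214)²·5.25²/6056·(1 − 6056/31031) = 0.0002481873
Sum = 0.0016938003 → 0.0016938.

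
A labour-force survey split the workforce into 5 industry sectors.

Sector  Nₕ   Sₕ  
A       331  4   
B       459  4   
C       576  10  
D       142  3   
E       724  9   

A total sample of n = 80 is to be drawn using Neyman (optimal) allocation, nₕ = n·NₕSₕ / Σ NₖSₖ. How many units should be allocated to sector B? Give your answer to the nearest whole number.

9

Σ NₕSₕ = 331·4 + 459·4 + 576·10 + 142·3 + 724·9 = 15862.
Share for B: 1836/15862 = 0.11575.
n_B = 80 × 0.11575 = 9.260... → 9.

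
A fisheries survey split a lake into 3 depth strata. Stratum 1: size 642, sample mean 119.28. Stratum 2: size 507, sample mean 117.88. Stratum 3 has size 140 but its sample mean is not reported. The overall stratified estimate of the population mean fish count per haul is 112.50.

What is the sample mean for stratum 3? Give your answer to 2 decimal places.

Σ Nₕx̄ₕ = N·μ, so 140·x̄_3 = 1289·112.50 − (642·119.28 + 507·117.88).
= 145012.5 − 136342.92 = 8669.58.
x̄_3 = 8669.58 / 140 = 61.9256... → 61.93.

61.93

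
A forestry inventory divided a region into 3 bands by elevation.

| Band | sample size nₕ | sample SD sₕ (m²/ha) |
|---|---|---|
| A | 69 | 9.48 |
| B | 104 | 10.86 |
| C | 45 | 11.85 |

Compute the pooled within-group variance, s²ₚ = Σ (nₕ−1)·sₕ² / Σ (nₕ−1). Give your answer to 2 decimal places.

113.66

Degrees of freedom: 68 + 103 + 44 = 215.
Σ(nₕ−1)sₕ² = 68·89.8704 + 103·117.9396 + 44·140.4225 = 24437.556.
s²ₚ = 24437.556 / 215 = 113.6631... → 113.66.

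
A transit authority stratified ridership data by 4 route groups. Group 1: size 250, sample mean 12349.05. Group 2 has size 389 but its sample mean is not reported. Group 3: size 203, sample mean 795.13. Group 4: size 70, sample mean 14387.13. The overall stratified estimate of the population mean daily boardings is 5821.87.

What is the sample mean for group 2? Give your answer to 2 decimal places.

2708.93

N = 250 + 389 + 203 + 70 = 912.
Overall total = μ·N = 5821.87·912 = 5309545.44.
Subtract the known strata: 250·12349.05 + 203·795.13 + 70·14387.13 = 4255772.99.
Remaining total for group 2: 5309545.44 − 4255772.99 = 1053772.45.
Divide by its size: 1053772.45 / 389 = 2708.9266... → 2708.93.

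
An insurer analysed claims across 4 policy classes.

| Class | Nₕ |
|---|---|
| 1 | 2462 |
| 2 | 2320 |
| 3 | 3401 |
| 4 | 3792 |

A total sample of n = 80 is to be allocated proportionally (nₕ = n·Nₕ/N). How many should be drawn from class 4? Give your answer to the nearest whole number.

N = 2462 + 2320 + 3401 + 3792 = 11975.
n_4 = 80·3792/11975 = 25.333... → 25.

25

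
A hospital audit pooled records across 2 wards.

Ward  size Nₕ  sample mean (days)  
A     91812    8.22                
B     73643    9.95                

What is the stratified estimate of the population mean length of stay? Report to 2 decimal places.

8.99

N = 91812 + 73643 = 165455.
Weight each subgroup mean by Nₕ/N and sum.
Σ Nₕx̄ₕ = 91812·8.22 + 73643·9.95 = 754694.64 + 732747.85 = 1487442.49.
Divide by N: 1487442.49 / 165455 = 8.9900... → 8.99.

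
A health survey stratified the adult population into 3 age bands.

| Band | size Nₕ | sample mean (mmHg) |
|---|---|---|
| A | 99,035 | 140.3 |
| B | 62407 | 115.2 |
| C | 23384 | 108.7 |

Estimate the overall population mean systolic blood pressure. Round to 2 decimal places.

N = 184826; weights Wₕ = Nₕ/N = (0.5358, 0.3377, 0.1265).
x̄_st = Σ Wₕ·x̄ₕ = 0.5358·140.3 + 0.3377·115.2 + 0.1265·108.7 ≈ 127.8269...
→ 127.83.

127.83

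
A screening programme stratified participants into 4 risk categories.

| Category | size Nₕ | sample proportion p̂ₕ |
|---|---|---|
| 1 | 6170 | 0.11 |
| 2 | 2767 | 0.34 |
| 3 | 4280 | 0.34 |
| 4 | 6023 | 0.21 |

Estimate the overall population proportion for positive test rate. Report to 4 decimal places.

N = 6170 + 2767 + 4280 + 6023 = 19240.
Overall proportion = Σ (Nₕ/N)·p̂ₕ.
Σ Nₕp̂ₕ = 678.7 + 940.78 + 1455.2 + 1264.83 = 4339.51.
4339.51 / 19240 = 0.225546... → 0.2255.

0.2255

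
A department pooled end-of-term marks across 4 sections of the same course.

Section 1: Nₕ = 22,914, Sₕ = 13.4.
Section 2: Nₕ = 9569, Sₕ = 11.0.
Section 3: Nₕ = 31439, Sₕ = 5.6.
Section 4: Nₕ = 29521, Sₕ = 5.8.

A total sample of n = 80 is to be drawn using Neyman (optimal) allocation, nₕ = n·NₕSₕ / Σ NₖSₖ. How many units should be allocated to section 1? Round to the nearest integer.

1: NₕSₕ = 22914·13.4 = 307047.6
2: NₕSₕ = 9569·11.0 = 105259
3: NₕSₕ = 31439·5.6 = 176058.4
4: NₕSₕ = 29521·5.8 = 171221.8
Σ NₕSₕ = 759586.8.
n_1 = 80·307047.6/759586.8 = 32.338... → 32.

32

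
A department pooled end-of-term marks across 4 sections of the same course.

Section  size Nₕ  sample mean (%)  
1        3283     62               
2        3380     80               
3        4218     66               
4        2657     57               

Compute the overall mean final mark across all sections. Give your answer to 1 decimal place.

N = 13538; weights Wₕ = Nₕ/N = (0.2425, 0.2497, 0.3116, 0.1963).
x̄_st = Σ Wₕ·x̄ₕ = 0.2425·62 + 0.2497·80 + 0.3116·66 + 0.1963·57 ≈ 66.759...
→ 66.8.

66.8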